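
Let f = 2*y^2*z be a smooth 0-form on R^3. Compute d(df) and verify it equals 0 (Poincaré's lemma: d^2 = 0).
d(df) = 0

Step 1: df = sum_i (∂f/∂x_i) dx_i = (0) dx + (4*y*z) dy + (2*y^2) dz.
Step 2: Apply d again. Using the 1-form formula, the coefficient of dx ∧ dy in d(df) is ∂^2 f/∂x ∂y - ∂^2 f/∂y ∂x = (0) - (0) = 0 (equality of mixed partials for smooth f).
Similarly for dx ∧ dz and dy ∧ dz — all coefficients vanish. So d(df) = 0.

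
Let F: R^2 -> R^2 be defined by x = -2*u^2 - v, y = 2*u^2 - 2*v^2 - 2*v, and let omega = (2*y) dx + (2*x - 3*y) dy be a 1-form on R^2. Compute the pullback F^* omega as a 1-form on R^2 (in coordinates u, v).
F^* omega = (8*u*(-7*u^2 + 5*v^2 + 4*v)) du + (40*u^2*v + 16*u^2 - 24*v^3 - 24*v^2 - 4*v) dv

Using F^*(f dg) = (f ∘ F) d(g ∘ F), substitute each coordinate x_i by F_i(u, v) in f_i, and replace dx_i by d F_i = (∂F_i/∂u) du + (∂F_i/∂v) dv.
  For the x component: f_1(F) = 4*u^2 - 4*v^2 - 4*v; d F_1 = (-4*u) du + (-1) dv
  For the y component: f_2(F) = -10*u^2 + 6*v^2 + 4*v; d F_2 = (4*u) du + (-4*v - 2) dv
Combining and collecting du, dv coefficients:
  coeff of du: 8*u*(-7*u^2 + 5*v^2 + 4*v)
  coeff of dv: 40*u^2*v + 16*u^2 - 24*v^3 - 24*v^2 - 4*v
F^* omega = (8*u*(-7*u^2 + 5*v^2 + 4*v)) du + (40*u^2*v + 16*u^2 - 24*v^3 - 24*v^2 - 4*v) dv.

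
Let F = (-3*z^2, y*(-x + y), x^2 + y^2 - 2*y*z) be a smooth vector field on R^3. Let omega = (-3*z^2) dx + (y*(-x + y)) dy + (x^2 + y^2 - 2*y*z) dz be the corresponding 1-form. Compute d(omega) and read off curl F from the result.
d(omega) = (2*y - 2*z) dy ∧ dz + (-2*x - 6*z) dz ∧ dx + (-y) dx ∧ dy; curl F = (2*y - 2*z, -2*x - 6*z, -y)

d omega = sum_{i<j} (∂f_j/∂x_i - ∂f_i/∂x_j) dx_i ∧ dx_j. Under the identification (dy ∧ dz, dz ∧ dx, dx ∧ dy) ↔ (e_x, e_y, e_z), the coefficients are exactly the components of curl F. Compute:
  ∂R/∂y - ∂Q/∂z = (2*y - 2*z) - (0) = 2*y - 2*z
  ∂P/∂z - ∂R/∂x = (-6*z) - (2*x) = -2*x - 6*z
  ∂Q/∂x - ∂P/∂y = (-y) - (0) = -y.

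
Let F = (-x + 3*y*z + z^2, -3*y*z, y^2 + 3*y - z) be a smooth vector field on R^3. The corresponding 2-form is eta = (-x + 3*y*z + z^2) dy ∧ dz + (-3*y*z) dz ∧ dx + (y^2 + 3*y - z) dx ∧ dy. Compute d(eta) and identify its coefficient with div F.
d(eta) = (-3*z - 2) dx ∧ dy ∧ dz; div F = -3*z - 2

For a 2-form in R^3 of the form above, applying d gives a 3-form with coefficient ∂P/∂x + ∂Q/∂y + ∂R/∂z:
  ∂P/∂x = -1
  ∂Q/∂y = -3*z
  ∂R/∂z = -1
Sum = -3*z - 2, which is exactly div F.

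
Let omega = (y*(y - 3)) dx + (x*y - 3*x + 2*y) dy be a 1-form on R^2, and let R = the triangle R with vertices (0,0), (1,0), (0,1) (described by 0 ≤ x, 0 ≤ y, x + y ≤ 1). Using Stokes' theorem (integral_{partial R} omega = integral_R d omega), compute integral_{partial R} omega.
integral_(partial R) omega = -1/6

Stokes: integral_partial_R omega = integral_R d omega with d omega = (∂Q/∂x - ∂P/∂y) dx ∧ dy.
  ∂Q/∂x = y - 3
  ∂P/∂y = 2*y - 3
  integrand = ∂Q/∂x - ∂P/∂y = -y.
Integrating over R: integral_0^1 integral_0^{1-x} (-y) dy dx = -1/6.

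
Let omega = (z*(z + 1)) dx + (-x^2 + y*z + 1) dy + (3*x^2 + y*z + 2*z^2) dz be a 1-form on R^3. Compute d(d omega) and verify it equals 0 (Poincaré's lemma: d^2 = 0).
d(d omega) = 0

Step 1: d omega = sum_{i<j} (∂f_j/∂x_i - ∂f_i/∂x_j) dx_i ∧ dx_j:
  coeff of dx ∧ dy: -2*x
  coeff of dx ∧ dz: 6*x - 2*z - 1
  coeff of dy ∧ dz: -y + z
Step 2: Apply d again to each 2-form coefficient. The only possible 3-form in R^3 is dx ∧ dy ∧ dz, with coefficient
  ∂(coeff of dy∧dz)/∂x - ∂(coeff of dx∧dz)/∂y + ∂(coeff of dx∧dy)/∂z
  = ∂/∂x (-y + z) - ∂/∂y (6*x - 2*z - 1) + ∂/∂z (-2*x).
Each of these terms simplifies to sums of mixed partials that cancel in pairs. The result is 0 (by equality of mixed partials for smooth functions — Schwarz / Clairaut).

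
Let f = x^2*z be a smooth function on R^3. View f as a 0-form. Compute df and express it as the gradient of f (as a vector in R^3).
df = (2*x*z) dx + (0) dy + (x^2) dz; grad f = (2*x*z, 0, x^2)

For a 0-form f, d f = (∂f/∂x) dx + (∂f/∂y) dy + (∂f/∂z) dz. The components of the vector representation are exactly the entries of grad f in Cartesian coordinates:
  ∂f/∂x = 2*x*z
  ∂f/∂y = 0
  ∂f/∂z = x^2.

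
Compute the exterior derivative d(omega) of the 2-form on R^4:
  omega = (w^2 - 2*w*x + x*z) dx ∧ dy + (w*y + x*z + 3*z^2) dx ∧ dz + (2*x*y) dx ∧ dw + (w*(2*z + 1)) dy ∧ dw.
d(omega) = (-w + x) dx ∧ dy ∧ dz + (2*w - 4*x) dx ∧ dy ∧ dw + (y) dx ∧ dz ∧ dw + (-2*w) dy ∧ dz ∧ dw

For a 2-form omega = sum_{i<j} g_{ij} dx_i ∧ dx_j, the exterior derivative is
  d(omega) = sum_{i<j} d(g_{ij}) ∧ dx_i ∧ dx_j = sum_{i<j, k} (∂g_{ij}/∂x_k) dx_k ∧ dx_i ∧ dx_j.
Expand each term, using dx_k ∧ dx_i ∧ dx_j = sgn(permutation) dx_{(a)} ∧ dx_{(b)} ∧ dx_{(c)} with (a < b < c) sorted:
  d(w^2 - 2*w*x + x*z) includes (∂/∂z)(w^2 - 2*w*x + x*z) dz = (x) dz, which multiplied by dx ∧ dy gives (x) dx ∧ dy ∧ dz
  d(w^2 - 2*w*x + x*z) includes (∂/∂w)(w^2 - 2*w*x + x*z) dw = (2*w - 2*x) dw, which multiplied by dx ∧ dy gives (2*w - 2*x) dx ∧ dy ∧ dw
  d(w*y + x*z + 3*z^2) includes (∂/∂y)(w*y + x*z + 3*z^2) dy = (w) dy, which multiplied by dx ∧ dz gives (-w) dx ∧ dy ∧ dz
  d(w*y + x*z + 3*z^2) includes (∂/∂w)(w*y + x*z + 3*z^2) dw = (y) dw, which multiplied by dx ∧ dz gives (y) dx ∧ dz ∧ dw
  d(2*x*y) includes (∂/∂y)(2*x*y) dy = (2*x) dy, which multiplied by dx ∧ dw gives (-2*x) dx ∧ dy ∧ dw
  d(w*(2*z + 1)) includes (∂/∂z)(w*(2*z + 1)) dz = (2*w) dz, which multiplied by dy ∧ dw gives (-2*w) dy ∧ dz ∧ dw
Collecting like 3-forms: d(omega) = (-w + x) dx ∧ dy ∧ dz + (2*w - 4*x) dx ∧ dy ∧ dw + (y) dx ∧ dz ∧ dw + (-2*w) dy ∧ dz ∧ dw.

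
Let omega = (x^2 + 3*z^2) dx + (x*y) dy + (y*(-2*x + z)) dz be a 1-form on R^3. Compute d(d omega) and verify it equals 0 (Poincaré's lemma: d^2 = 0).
d(d omega) = 0

Step 1: d omega = sum_{i<j} (∂f_j/∂x_i - ∂f_i/∂x_j) dx_i ∧ dx_j:
  coeff of dx ∧ dy: y
  coeff of dx ∧ dz: -2*y - 6*z
  coeff of dy ∧ dz: -2*x + z
Step 2: Apply d again to each 2-form coefficient. The only possible 3-form in R^3 is dx ∧ dy ∧ dz, with coefficient
  ∂(coeff of dy∧dz)/∂x - ∂(coeff of dx∧dz)/∂y + ∂(coeff of dx∧dy)/∂z
  = ∂/∂x (-2*x + z) - ∂/∂y (-2*y - 6*z) + ∂/∂z (y).
Each of these terms simplifies to sums of mixed partials that cancel in pairs. The result is 0 (by equality of mixed partials for smooth functions — Schwarz / Clairaut).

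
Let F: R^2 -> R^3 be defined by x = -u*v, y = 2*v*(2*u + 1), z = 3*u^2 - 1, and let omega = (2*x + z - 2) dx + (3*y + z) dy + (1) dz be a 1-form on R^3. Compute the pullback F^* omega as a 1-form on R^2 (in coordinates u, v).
F^* omega = (9*u^2*v + 50*u*v^2 + 6*u + 24*v^2 - v) du + (9*u^3 + 50*u^2*v + 6*u^2 + 48*u*v - u + 12*v - 2) dv

Using F^*(f dg) = (f ∘ F) d(g ∘ F), substitute each coordinate x_i by F_i(u, v) in f_i, and replace dx_i by d F_i = (∂F_i/∂u) du + (∂F_i/∂v) dv.
  For the x component: f_1(F) = 3*u^2 - 2*u*v - 3; d F_1 = (-v) du + (-u) dv
  For the y component: f_2(F) = 3*u^2 + 12*u*v + 6*v - 1; d F_2 = (4*v) du + (4*u + 2) dv
  For the z component: f_3(F) = 1; d F_3 = (6*u) du + (0) dv
Combining and collecting du, dv coefficients:
  coeff of du: 9*u^2*v + 50*u*v^2 + 6*u + 24*v^2 - v
  coeff of dv: 9*u^3 + 50*u^2*v + 6*u^2 + 48*u*v - u + 12*v - 2
F^* omega = (9*u^2*v + 50*u*v^2 + 6*u + 24*v^2 - v) du + (9*u^3 + 50*u^2*v + 6*u^2 + 48*u*v - u + 12*v - 2) dv.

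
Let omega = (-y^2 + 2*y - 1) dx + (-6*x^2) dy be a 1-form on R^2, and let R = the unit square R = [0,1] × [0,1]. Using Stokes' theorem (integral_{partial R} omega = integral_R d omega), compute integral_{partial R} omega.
integral_(partial R) omega = -7

Stokes: integral_partial_R omega = integral_R d omega with d omega = (∂Q/∂x - ∂P/∂y) dx ∧ dy.
  ∂Q/∂x = -12*x
  ∂P/∂y = 2 - 2*y
  integrand = ∂Q/∂x - ∂P/∂y = -12*x + 2*y - 2.
Integrating over R: integral_0^1 integral_0^1 (-12*x + 2*y - 2) dx dy = -7.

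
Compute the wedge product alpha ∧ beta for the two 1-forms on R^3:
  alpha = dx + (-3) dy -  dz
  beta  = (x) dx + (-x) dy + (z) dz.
alpha ∧ beta = (2*x) dx ∧ dy + (x + z) dx ∧ dz + (-x - 3*z) dy ∧ dz

Distribute the wedge, using dx_i ∧ dx_j = -dx_j ∧ dx_i and dx_i ∧ dx_i = 0. For each pair (i, j) with i < j, the coefficient of dx_i ∧ dx_j in alpha ∧ beta is (alpha_i * beta_j - alpha_j * beta_i). Collecting: alpha ∧ beta = (2*x) dx ∧ dy + (x + z) dx ∧ dz + (-x - 3*z) dy ∧ dz.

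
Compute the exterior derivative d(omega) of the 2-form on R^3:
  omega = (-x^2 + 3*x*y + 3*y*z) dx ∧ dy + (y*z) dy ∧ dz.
d(omega) = (3*y) dx ∧ dy ∧ dz

For a 2-form omega = sum_{i<j} g_{ij} dx_i ∧ dx_j, the exterior derivative is
  d(omega) = sum_{i<j} d(g_{ij}) ∧ dx_i ∧ dx_j = sum_{i<j, k} (∂g_{ij}/∂x_k) dx_k ∧ dx_i ∧ dx_j.
Expand each term, using dx_k ∧ dx_i ∧ dx_j = sgn(permutation) dx_{(a)} ∧ dx_{(b)} ∧ dx_{(c)} with (a < b < c) sorted:
  d(-x^2 + 3*x*y + 3*y*z) includes (∂/∂z)(-x^2 + 3*x*y + 3*y*z) dz = (3*y) dz, which multiplied by dx ∧ dy gives (3*y) dx ∧ dy ∧ dz
Collecting like 3-forms: d(omega) = (3*y) dx ∧ dy ∧ dz.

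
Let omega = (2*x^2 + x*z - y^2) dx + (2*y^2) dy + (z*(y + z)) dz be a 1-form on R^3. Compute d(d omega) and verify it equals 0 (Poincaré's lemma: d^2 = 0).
d(d omega) = 0

Step 1: d omega = sum_{i<j} (∂f_j/∂x_i - ∂f_i/∂x_j) dx_i ∧ dx_j:
  coeff of dx ∧ dy: 2*y
  coeff of dx ∧ dz: -x
  coeff of dy ∧ dz: z
Step 2: Apply d again to each 2-form coefficient. The only possible 3-form in R^3 is dx ∧ dy ∧ dz, with coefficient
  ∂(coeff of dy∧dz)/∂x - ∂(coeff of dx∧dz)/∂y + ∂(coeff of dx∧dy)/∂z
  = ∂/∂x (z) - ∂/∂y (-x) + ∂/∂z (2*y).
Each of these terms simplifies to sums of mixed partials that cancel in pairs. The result is 0 (by equality of mixed partials for smooth functions — Schwarz / Clairaut).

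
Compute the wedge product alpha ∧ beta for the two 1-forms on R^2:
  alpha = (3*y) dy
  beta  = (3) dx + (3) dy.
alpha ∧ beta = (-9*y) dx ∧ dy

Distribute the wedge, using dx_i ∧ dx_j = -dx_j ∧ dx_i and dx_i ∧ dx_i = 0. For each pair (i, j) with i < j, the coefficient of dx_i ∧ dx_j in alpha ∧ beta is (alpha_i * beta_j - alpha_j * beta_i). Collecting: alpha ∧ beta = (-9*y) dx ∧ dy.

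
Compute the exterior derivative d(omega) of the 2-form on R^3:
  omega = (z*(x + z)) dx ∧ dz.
d(omega) = 0

For a 2-form omega = sum_{i<j} g_{ij} dx_i ∧ dx_j, the exterior derivative is
  d(omega) = sum_{i<j} d(g_{ij}) ∧ dx_i ∧ dx_j = sum_{i<j, k} (∂g_{ij}/∂x_k) dx_k ∧ dx_i ∧ dx_j.
Expand each term, using dx_k ∧ dx_i ∧ dx_j = sgn(permutation) dx_{(a)} ∧ dx_{(b)} ∧ dx_{(c)} with (a < b < c) sorted:

Collecting like 3-forms: d(omega) = 0.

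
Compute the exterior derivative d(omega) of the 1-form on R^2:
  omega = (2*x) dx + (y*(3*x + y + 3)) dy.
d(omega) = (3*y) dx ∧ dy

For a 1-form omega = sum_i f_i dx_i, the exterior derivative is
  d(omega) = sum_{i < j} (∂f_j/∂x_i - ∂f_i/∂x_j) dx_i ∧ dx_j.
  coefficient of dx ∧ dy: ∂f_2/∂x - ∂f_1/∂y = ∂(y*(3*x + y + 3))/∂x - ∂(2*x)/∂y = 3*y
Assembling: d(omega) = (3*y) dx ∧ dy.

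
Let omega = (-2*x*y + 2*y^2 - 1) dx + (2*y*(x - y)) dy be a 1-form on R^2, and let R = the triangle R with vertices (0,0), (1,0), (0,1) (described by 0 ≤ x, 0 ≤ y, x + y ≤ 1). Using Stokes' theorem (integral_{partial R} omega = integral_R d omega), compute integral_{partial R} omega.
integral_(partial R) omega = 0

Stokes: integral_partial_R omega = integral_R d omega with d omega = (∂Q/∂x - ∂P/∂y) dx ∧ dy.
  ∂Q/∂x = 2*y
  ∂P/∂y = -2*x + 4*y
  integrand = ∂Q/∂x - ∂P/∂y = 2*x - 2*y.
Integrating over R: integral_0^1 integral_0^{1-x} (2*x - 2*y) dy dx = 0.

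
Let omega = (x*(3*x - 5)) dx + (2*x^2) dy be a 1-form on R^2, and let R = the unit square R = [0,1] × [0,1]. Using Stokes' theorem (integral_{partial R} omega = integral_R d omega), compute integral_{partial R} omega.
integral_(partial R) omega = 2

Stokes: integral_partial_R omega = integral_R d omega with d omega = (∂Q/∂x - ∂P/∂y) dx ∧ dy.
  ∂Q/∂x = 4*x
  ∂P/∂y = 0
  integrand = ∂Q/∂x - ∂P/∂y = 4*x.
Integrating over R: integral_0^1 integral_0^1 (4*x) dx dy = 2.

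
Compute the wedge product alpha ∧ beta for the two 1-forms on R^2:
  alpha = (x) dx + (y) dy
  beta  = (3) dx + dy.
alpha ∧ beta = (x - 3*y) dx ∧ dy

Distribute the wedge, using dx_i ∧ dx_j = -dx_j ∧ dx_i and dx_i ∧ dx_i = 0. For each pair (i, j) with i < j, the coefficient of dx_i ∧ dx_j in alpha ∧ beta is (alpha_i * beta_j - alpha_j * beta_i). Collecting: alpha ∧ beta = (x - 3*y) dx ∧ dy.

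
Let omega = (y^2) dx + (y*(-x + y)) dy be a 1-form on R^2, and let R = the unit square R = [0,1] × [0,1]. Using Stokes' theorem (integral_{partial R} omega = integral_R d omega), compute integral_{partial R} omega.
integral_(partial R) omega = -3/2

Stokes: integral_partial_R omega = integral_R d omega with d omega = (∂Q/∂x - ∂P/∂y) dx ∧ dy.
  ∂Q/∂x = -y
  ∂P/∂y = 2*y
  integrand = ∂Q/∂x - ∂P/∂y = -3*y.
Integrating over R: integral_0^1 integral_0^1 (-3*y) dx dy = -3/2.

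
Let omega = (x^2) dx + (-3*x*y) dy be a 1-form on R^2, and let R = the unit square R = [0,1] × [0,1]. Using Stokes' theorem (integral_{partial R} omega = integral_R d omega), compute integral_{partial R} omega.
integral_(partial R) omega = -3/2

Stokes: integral_partial_R omega = integral_R d omega with d omega = (∂Q/∂x - ∂P/∂y) dx ∧ dy.
  ∂Q/∂x = -3*y
  ∂P/∂y = 0
  integrand = ∂Q/∂x - ∂P/∂y = -3*y.
Integrating over R: integral_0^1 integral_0^1 (-3*y) dx dy = -3/2.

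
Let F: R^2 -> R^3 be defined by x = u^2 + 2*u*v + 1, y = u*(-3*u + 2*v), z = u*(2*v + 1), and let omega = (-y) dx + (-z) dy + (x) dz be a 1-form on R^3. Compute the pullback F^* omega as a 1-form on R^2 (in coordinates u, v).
F^* omega = (6*u^3 + 16*u^2*v + 7*u^2 - 4*u*v^2 + 2*v + 1) du + (2*u*(4*u^2 - 2*u*v - u + 1)) dv

Using F^*(f dg) = (f ∘ F) d(g ∘ F), substitute each coordinate x_i by F_i(u, v) in f_i, and replace dx_i by d F_i = (∂F_i/∂u) du + (∂F_i/∂v) dv.
  For the x component: f_1(F) = u*(3*u - 2*v); d F_1 = (2*u + 2*v) du + (2*u) dv
  For the y component: f_2(F) = u*(-2*v - 1); d F_2 = (-6*u + 2*v) du + (2*u) dv
  For the z component: f_3(F) = u^2 + 2*u*v + 1; d F_3 = (2*v + 1) du + (2*u) dv
Combining and collecting du, dv coefficients:
  coeff of du: 6*u^3 + 16*u^2*v + 7*u^2 - 4*u*v^2 + 2*v + 1
  coeff of dv: 2*u*(4*u^2 - 2*u*v - u + 1)
F^* omega = (6*u^3 + 16*u^2*v + 7*u^2 - 4*u*v^2 + 2*v + 1) du + (2*u*(4*u^2 - 2*u*v - u + 1)) dv.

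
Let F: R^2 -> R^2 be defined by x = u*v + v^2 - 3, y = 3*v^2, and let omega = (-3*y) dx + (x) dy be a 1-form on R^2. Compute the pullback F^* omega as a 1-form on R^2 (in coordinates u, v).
F^* omega = (-9*v^3) du + (3*v*(-u*v - 4*v^2 - 6)) dv

Using F^*(f dg) = (f ∘ F) d(g ∘ F), substitute each coordinate x_i by F_i(u, v) in f_i, and replace dx_i by d F_i = (∂F_i/∂u) du + (∂F_i/∂v) dv.
  For the x component: f_1(F) = -9*v^2; d F_1 = (v) du + (u + 2*v) dv
  For the y component: f_2(F) = u*v + v^2 - 3; d F_2 = (0) du + (6*v) dv
Combining and collecting du, dv coefficients:
  coeff of du: -9*v^3
  coeff of dv: 3*v*(-u*v - 4*v^2 - 6)
F^* omega = (-9*v^3) du + (3*v*(-u*v - 4*v^2 - 6)) dv.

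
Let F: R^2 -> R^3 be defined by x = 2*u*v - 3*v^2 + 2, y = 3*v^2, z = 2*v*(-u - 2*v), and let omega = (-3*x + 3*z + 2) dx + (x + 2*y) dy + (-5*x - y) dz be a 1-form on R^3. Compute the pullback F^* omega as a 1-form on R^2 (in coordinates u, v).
F^* omega = (2*v*(-2*u*v - 15*v^2 + 6)) du + (-4*u^2*v + 134*u*v^2 + 12*u - 60*v^3 + 116*v) dv

Using F^*(f dg) = (f ∘ F) d(g ∘ F), substitute each coordinate x_i by F_i(u, v) in f_i, and replace dx_i by d F_i = (∂F_i/∂u) du + (∂F_i/∂v) dv.
  For the x component: f_1(F) = -12*u*v - 3*v^2 - 4; d F_1 = (2*v) du + (2*u - 6*v) dv
  For the y component: f_2(F) = 2*u*v + 3*v^2 + 2; d F_2 = (0) du + (6*v) dv
  For the z component: f_3(F) = -10*u*v + 12*v^2 - 10; d F_3 = (-2*v) du + (-2*u - 8*v) dv
Combining and collecting du, dv coefficients:
  coeff of du: 2*v*(-2*u*v - 15*v^2 + 6)
  coeff of dv: -4*u^2*v + 134*u*v^2 + 12*u - 60*v^3 + 116*v
F^* omega = (2*v*(-2*u*v - 15*v^2 + 6)) du + (-4*u^2*v + 134*u*v^2 + 12*u - 60*v^3 + 116*v) dv.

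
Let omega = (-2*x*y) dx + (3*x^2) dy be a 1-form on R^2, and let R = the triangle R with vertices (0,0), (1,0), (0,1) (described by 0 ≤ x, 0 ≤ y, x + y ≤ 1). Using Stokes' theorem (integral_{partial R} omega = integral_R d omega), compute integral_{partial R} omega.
integral_(partial R) omega = 4/3

Stokes: integral_partial_R omega = integral_R d omega with d omega = (∂Q/∂x - ∂P/∂y) dx ∧ dy.
  ∂Q/∂x = 6*x
  ∂P/∂y = -2*x
  integrand = ∂Q/∂x - ∂P/∂y = 8*x.
Integrating over R: integral_0^1 integral_0^{1-x} (8*x) dy dx = 4/3.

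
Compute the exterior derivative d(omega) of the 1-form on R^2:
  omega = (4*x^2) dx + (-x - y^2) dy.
d(omega) = (-1) dx ∧ dy

For a 1-form omega = sum_i f_i dx_i, the exterior derivative is
  d(omega) = sum_{i < j} (∂f_j/∂x_i - ∂f_i/∂x_j) dx_i ∧ dx_j.
  coefficient of dx ∧ dy: ∂f_2/∂x - ∂f_1/∂y = ∂(-x - y^2)/∂x - ∂(4*x^2)/∂y = -1
Assembling: d(omega) = (-1) dx ∧ dy.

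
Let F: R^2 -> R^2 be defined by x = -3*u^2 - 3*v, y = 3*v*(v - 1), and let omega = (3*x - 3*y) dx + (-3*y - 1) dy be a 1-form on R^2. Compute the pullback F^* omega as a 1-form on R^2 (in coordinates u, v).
F^* omega = (54*u*(u^2 + v^2)) du + (27*u^2 - 54*v^3 + 108*v^2 - 33*v + 3) dv

Using F^*(f dg) = (f ∘ F) d(g ∘ F), substitute each coordinate x_i by F_i(u, v) in f_i, and replace dx_i by d F_i = (∂F_i/∂u) du + (∂F_i/∂v) dv.
  For the x component: f_1(F) = -9*u^2 - 9*v^2; d F_1 = (-6*u) du + (-3) dv
  For the y component: f_2(F) = -9*v^2 + 9*v - 1; d F_2 = (0) du + (6*v - 3) dv
Combining and collecting du, dv coefficients:
  coeff of du: 54*u*(u^2 + v^2)
  coeff of dv: 27*u^2 - 54*v^3 + 108*v^2 - 33*v + 3
F^* omega = (54*u*(u^2 + v^2)) du + (27*u^2 - 54*v^3 + 108*v^2 - 33*v + 3) dv.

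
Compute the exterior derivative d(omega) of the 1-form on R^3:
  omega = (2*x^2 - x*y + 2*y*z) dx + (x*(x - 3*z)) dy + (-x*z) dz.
d(omega) = (3*x - 5*z) dx ∧ dy + (-2*y - z) dx ∧ dz + (3*x) dy ∧ dz

For a 1-form omega = sum_i f_i dx_i, the exterior derivative is
  d(omega) = sum_{i < j} (∂f_j/∂x_i - ∂f_i/∂x_j) dx_i ∧ dx_j.
  coefficient of dx ∧ dy: ∂f_2/∂x - ∂f_1/∂y = ∂(x*(x - 3*z))/∂x - ∂(2*x^2 - x*y + 2*y*z)/∂y = 3*x - 5*z
  coefficient of dx ∧ dz: ∂f_3/∂x - ∂f_1/∂z = ∂(-x*z)/∂x - ∂(2*x^2 - x*y + 2*y*z)/∂z = -2*y - z
  coefficient of dy ∧ dz: ∂f_3/∂y - ∂f_2/∂z = ∂(-x*z)/∂y - ∂(x*(x - 3*z))/∂z = 3*x
Assembling: d(omega) = (3*x - 5*z) dx ∧ dy + (-2*y - z) dx ∧ dz + (3*x) dy ∧ dz.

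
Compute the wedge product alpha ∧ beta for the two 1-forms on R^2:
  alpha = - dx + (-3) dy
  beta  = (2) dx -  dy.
alpha ∧ beta = (7) dx ∧ dy

Distribute the wedge, using dx_i ∧ dx_j = -dx_j ∧ dx_i and dx_i ∧ dx_i = 0. For each pair (i, j) with i < j, the coefficient of dx_i ∧ dx_j in alpha ∧ beta is (alpha_i * beta_j - alpha_j * beta_i). Collecting: alpha ∧ beta = (7) dx ∧ dy.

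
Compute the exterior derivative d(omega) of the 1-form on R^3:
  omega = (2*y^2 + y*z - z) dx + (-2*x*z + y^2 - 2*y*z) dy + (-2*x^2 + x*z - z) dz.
d(omega) = (-4*y - 3*z) dx ∧ dy + (-4*x - y + z + 1) dx ∧ dz + (2*x + 2*y) dy ∧ dz

For a 1-form omega = sum_i f_i dx_i, the exterior derivative is
  d(omega) = sum_{i < j} (∂f_j/∂x_i - ∂f_i/∂x_j) dx_i ∧ dx_j.
  coefficient of dx ∧ dy: ∂f_2/∂x - ∂f_1/∂y = ∂(-2*x*z + y^2 - 2*y*z)/∂x - ∂(2*y^2 + y*z - z)/∂y = -4*y - 3*z
  coefficient of dx ∧ dz: ∂f_3/∂x - ∂f_1/∂z = ∂(-2*x^2 + x*z - z)/∂x - ∂(2*y^2 + y*z - z)/∂z = -4*x - y + z + 1
  coefficient of dy ∧ dz: ∂f_3/∂y - ∂f_2/∂z = ∂(-2*x^2 + x*z - z)/∂y - ∂(-2*x*z + y^2 - 2*y*z)/∂z = 2*x + 2*y
Assembling: d(omega) = (-4*y - 3*z) dx ∧ dy + (-4*x - y + z + 1) dx ∧ dz + (2*x + 2*y) dy ∧ dz.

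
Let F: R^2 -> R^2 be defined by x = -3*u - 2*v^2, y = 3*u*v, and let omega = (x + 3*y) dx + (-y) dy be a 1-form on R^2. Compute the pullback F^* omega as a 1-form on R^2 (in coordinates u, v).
F^* omega = (-9*u*v^2 - 27*u*v + 9*u + 6*v^2) du + (v*(-9*u^2 - 36*u*v + 12*u + 8*v^2)) dv

Using F^*(f dg) = (f ∘ F) d(g ∘ F), substitute each coordinate x_i by F_i(u, v) in f_i, and replace dx_i by d F_i = (∂F_i/∂u) du + (∂F_i/∂v) dv.
  For the x component: f_1(F) = 9*u*v - 3*u - 2*v^2; d F_1 = (-3) du + (-4*v) dv
  For the y component: f_2(F) = -3*u*v; d F_2 = (3*v) du + (3*u) dv
Combining and collecting du, dv coefficients:
  coeff of du: -9*u*v^2 - 27*u*v + 9*u + 6*v^2
  coeff of dv: v*(-9*u^2 - 36*u*v + 12*u + 8*v^2)
F^* omega = (-9*u*v^2 - 27*u*v + 9*u + 6*v^2) du + (v*(-9*u^2 - 36*u*v + 12*u + 8*v^2)) dv.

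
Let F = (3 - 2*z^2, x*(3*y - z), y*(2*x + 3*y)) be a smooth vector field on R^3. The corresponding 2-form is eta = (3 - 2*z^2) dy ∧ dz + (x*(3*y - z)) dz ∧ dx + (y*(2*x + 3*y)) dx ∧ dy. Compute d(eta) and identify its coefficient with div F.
d(eta) = (3*x) dx ∧ dy ∧ dz; div F = 3*x

For a 2-form in R^3 of the form above, applying d gives a 3-form with coefficient ∂P/∂x + ∂Q/∂y + ∂R/∂z:
  ∂P/∂x = 0
  ∂Q/∂y = 3*x
  ∂R/∂z = 0
Sum = 3*x, which is exactly div F.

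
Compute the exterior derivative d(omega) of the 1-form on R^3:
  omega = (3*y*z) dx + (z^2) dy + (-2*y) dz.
d(omega) = (-3*z) dx ∧ dy + (-3*y) dx ∧ dz + (-2*z - 2) dy ∧ dz

For a 1-form omega = sum_i f_i dx_i, the exterior derivative is
  d(omega) = sum_{i < j} (∂f_j/∂x_i - ∂f_i/∂x_j) dx_i ∧ dx_j.
  coefficient of dx ∧ dy: ∂f_2/∂x - ∂f_1/∂y = ∂(z^2)/∂x - ∂(3*y*z)/∂y = -3*z
  coefficient of dx ∧ dz: ∂f_3/∂x - ∂f_1/∂z = ∂(-2*y)/∂x - ∂(3*y*z)/∂z = -3*y
  coefficient of dy ∧ dz: ∂f_3/∂y - ∂f_2/∂z = ∂(-2*y)/∂y - ∂(z^2)/∂z = -2*z - 2
Assembling: d(omega) = (-3*z) dx ∧ dy + (-3*y) dx ∧ dz + (-2*z - 2) dy ∧ dz.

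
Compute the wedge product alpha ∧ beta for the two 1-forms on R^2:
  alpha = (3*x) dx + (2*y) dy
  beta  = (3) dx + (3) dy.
alpha ∧ beta = (9*x - 6*y) dx ∧ dy

Distribute the wedge, using dx_i ∧ dx_j = -dx_j ∧ dx_i and dx_i ∧ dx_i = 0. For each pair (i, j) with i < j, the coefficient of dx_i ∧ dx_j in alpha ∧ beta is (alpha_i * beta_j - alpha_j * beta_i). Collecting: alpha ∧ beta = (9*x - 6*y) dx ∧ dy.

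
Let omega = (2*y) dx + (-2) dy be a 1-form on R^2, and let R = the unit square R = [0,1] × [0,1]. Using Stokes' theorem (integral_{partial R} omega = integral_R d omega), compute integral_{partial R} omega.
integral_(partial R) omega = -2

Stokes: integral_partial_R omega = integral_R d omega with d omega = (∂Q/∂x - ∂P/∂y) dx ∧ dy.
  ∂Q/∂x = 0
  ∂P/∂y = 2
  integrand = ∂Q/∂x - ∂P/∂y = -2.
Integrating over R: integral_0^1 integral_0^1 (-2) dx dy = -2.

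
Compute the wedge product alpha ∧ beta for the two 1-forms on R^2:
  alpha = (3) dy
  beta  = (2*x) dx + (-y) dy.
alpha ∧ beta = (-6*x) dx ∧ dy

Distribute the wedge, using dx_i ∧ dx_j = -dx_j ∧ dx_i and dx_i ∧ dx_i = 0. For each pair (i, j) with i < j, the coefficient of dx_i ∧ dx_j in alpha ∧ beta is (alpha_i * beta_j - alpha_j * beta_i). Collecting: alpha ∧ beta = (-6*x) dx ∧ dy.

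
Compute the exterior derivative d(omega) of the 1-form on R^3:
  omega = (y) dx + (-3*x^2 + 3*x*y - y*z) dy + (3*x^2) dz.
d(omega) = (-6*x + 3*y - 1) dx ∧ dy + (6*x) dx ∧ dz + (y) dy ∧ dz

For a 1-form omega = sum_i f_i dx_i, the exterior derivative is
  d(omega) = sum_{i < j} (∂f_j/∂x_i - ∂f_i/∂x_j) dx_i ∧ dx_j.
  coefficient of dx ∧ dy: ∂f_2/∂x - ∂f_1/∂y = ∂(-3*x^2 + 3*x*y - y*z)/∂x - ∂(y)/∂y = -6*x + 3*y - 1
  coefficient of dx ∧ dz: ∂f_3/∂x - ∂f_1/∂z = ∂(3*x^2)/∂x - ∂(y)/∂z = 6*x
  coefficient of dy ∧ dz: ∂f_3/∂y - ∂f_2/∂z = ∂(3*x^2)/∂y - ∂(-3*x^2 + 3*x*y - y*z)/∂z = y
Assembling: d(omega) = (-6*x + 3*y - 1) dx ∧ dy + (6*x) dx ∧ dz + (y) dy ∧ dz.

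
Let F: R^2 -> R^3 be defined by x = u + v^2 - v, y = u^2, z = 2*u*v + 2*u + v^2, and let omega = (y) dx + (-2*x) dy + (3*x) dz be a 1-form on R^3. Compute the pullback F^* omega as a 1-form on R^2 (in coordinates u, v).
F^* omega = (-3*u^2 - 4*u*v^2 + 10*u*v + 6*u + 6*v^3 - 6*v) du + (2*u^2*v + 5*u^2 + 6*u*v^2 + 6*v^3 - 6*v^2) dv

Using F^*(f dg) = (f ∘ F) d(g ∘ F), substitute each coordinate x_i by F_i(u, v) in f_i, and replace dx_i by d F_i = (∂F_i/∂u) du + (∂F_i/∂v) dv.
  For the x component: f_1(F) = u^2; d F_1 = (1) du + (2*v - 1) dv
  For the y component: f_2(F) = -2*u - 2*v^2 + 2*v; d F_2 = (2*u) du + (0) dv
  For the z component: f_3(F) = 3*u + 3*v^2 - 3*v; d F_3 = (2*v + 2) du + (2*u + 2*v) dv
Combining and collecting du, dv coefficients:
  coeff of du: -3*u^2 - 4*u*v^2 + 10*u*v + 6*u + 6*v^3 - 6*v
  coeff of dv: 2*u^2*v + 5*u^2 + 6*u*v^2 + 6*v^3 - 6*v^2
F^* omega = (-3*u^2 - 4*u*v^2 + 10*u*v + 6*u + 6*v^3 - 6*v) du + (2*u^2*v + 5*u^2 + 6*u*v^2 + 6*v^3 - 6*v^2) dv.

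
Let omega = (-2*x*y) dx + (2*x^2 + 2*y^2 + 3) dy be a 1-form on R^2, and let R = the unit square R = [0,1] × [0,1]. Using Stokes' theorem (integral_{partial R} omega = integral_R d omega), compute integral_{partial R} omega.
integral_(partial R) omega = 3

Stokes: integral_partial_R omega = integral_R d omega with d omega = (∂Q/∂x - ∂P/∂y) dx ∧ dy.
  ∂Q/∂x = 4*x
  ∂P/∂y = -2*x
  integrand = ∂Q/∂x - ∂P/∂y = 6*x.
Integrating over R: integral_0^1 integral_0^1 (6*x) dx dy = 3.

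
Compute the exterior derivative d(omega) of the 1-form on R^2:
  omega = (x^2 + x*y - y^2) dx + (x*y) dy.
d(omega) = (-x + 3*y) dx ∧ dy

For a 1-form omega = sum_i f_i dx_i, the exterior derivative is
  d(omega) = sum_{i < j} (∂f_j/∂x_i - ∂f_i/∂x_j) dx_i ∧ dx_j.
  coefficient of dx ∧ dy: ∂f_2/∂x - ∂f_1/∂y = ∂(x*y)/∂x - ∂(x^2 + x*y - y^2)/∂y = -x + 3*y
Assembling: d(omega) = (-x + 3*y) dx ∧ dy.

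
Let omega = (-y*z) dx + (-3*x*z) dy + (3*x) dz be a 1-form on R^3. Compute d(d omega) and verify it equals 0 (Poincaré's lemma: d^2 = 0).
d(d omega) = 0

Step 1: d omega = sum_{i<j} (∂f_j/∂x_i - ∂f_i/∂x_j) dx_i ∧ dx_j:
  coeff of dx ∧ dy: -2*z
  coeff of dx ∧ dz: y + 3
  coeff of dy ∧ dz: 3*x
Step 2: Apply d again to each 2-form coefficient. The only possible 3-form in R^3 is dx ∧ dy ∧ dz, with coefficient
  ∂(coeff of dy∧dz)/∂x - ∂(coeff of dx∧dz)/∂y + ∂(coeff of dx∧dy)/∂z
  = ∂/∂x (3*x) - ∂/∂y (y + 3) + ∂/∂z (-2*z).
Each of these terms simplifies to sums of mixed partials that cancel in pairs. The result is 0 (by equality of mixed partials for smooth functions — Schwarz / Clairaut).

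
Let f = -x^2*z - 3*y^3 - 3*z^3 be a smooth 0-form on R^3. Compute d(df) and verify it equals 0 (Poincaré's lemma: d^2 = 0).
d(df) = 0

Step 1: df = sum_i (∂f/∂x_i) dx_i = (-2*x*z) dx + (-9*y^2) dy + (-x^2 - 9*z^2) dz.
Step 2: Apply d again. Using the 1-form formula, the coefficient of dx ∧ dy in d(df) is ∂^2 f/∂x ∂y - ∂^2 f/∂y ∂x = (0) - (0) = 0 (equality of mixed partials for smooth f).
Similarly for dx ∧ dz and dy ∧ dz — all coefficients vanish. So d(df) = 0.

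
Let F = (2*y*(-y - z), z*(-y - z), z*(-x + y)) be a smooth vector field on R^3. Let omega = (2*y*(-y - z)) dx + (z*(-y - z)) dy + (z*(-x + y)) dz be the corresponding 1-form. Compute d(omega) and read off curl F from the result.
d(omega) = (y + 3*z) dy ∧ dz + (-2*y + z) dz ∧ dx + (4*y + 2*z) dx ∧ dy; curl F = (y + 3*z, -2*y + z, 4*y + 2*z)

d omega = sum_{i<j} (∂f_j/∂x_i - ∂f_i/∂x_j) dx_i ∧ dx_j. Under the identification (dy ∧ dz, dz ∧ dx, dx ∧ dy) ↔ (e_x, e_y, e_z), the coefficients are exactly the components of curl F. Compute:
  ∂R/∂y - ∂Q/∂z = (z) - (-y - 2*z) = y + 3*z
  ∂P/∂z - ∂R/∂x = (-2*y) - (-z) = -2*y + z
  ∂Q/∂x - ∂P/∂y = (0) - (-4*y - 2*z) = 4*y + 2*z.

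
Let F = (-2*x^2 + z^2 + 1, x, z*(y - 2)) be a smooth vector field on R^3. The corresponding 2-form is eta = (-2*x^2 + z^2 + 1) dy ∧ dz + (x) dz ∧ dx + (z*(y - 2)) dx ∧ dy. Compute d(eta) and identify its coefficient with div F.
d(eta) = (-4*x + y - 2) dx ∧ dy ∧ dz; div F = -4*x + y - 2

For a 2-form in R^3 of the form above, applying d gives a 3-form with coefficient ∂P/∂x + ∂Q/∂y + ∂R/∂z:
  ∂P/∂x = -4*x
  ∂Q/∂y = 0
  ∂R/∂z = y - 2
Sum = -4*x + y - 2, which is exactly div F.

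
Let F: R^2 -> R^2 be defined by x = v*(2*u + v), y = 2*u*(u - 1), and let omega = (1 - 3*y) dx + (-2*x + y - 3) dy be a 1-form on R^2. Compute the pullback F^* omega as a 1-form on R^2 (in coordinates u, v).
F^* omega = (8*u^3 - 28*u^2*v - 12*u^2 - 8*u*v^2 + 20*u*v - 8*u + 4*v^2 + 2*v + 6) du + (-12*u^3 - 12*u^2*v + 12*u^2 + 12*u*v + 2*u + 2*v) dv

Using F^*(f dg) = (f ∘ F) d(g ∘ F), substitute each coordinate x_i by F_i(u, v) in f_i, and replace dx_i by d F_i = (∂F_i/∂u) du + (∂F_i/∂v) dv.
  For the x component: f_1(F) = -6*u^2 + 6*u + 1; d F_1 = (2*v) du + (2*u + 2*v) dv
  For the y component: f_2(F) = 2*u^2 - 4*u*v - 2*u - 2*v^2 - 3; d F_2 = (4*u - 2) du + (0) dv
Combining and collecting du, dv coefficients:
  coeff of du: 8*u^3 - 28*u^2*v - 12*u^2 - 8*u*v^2 + 20*u*v - 8*u + 4*v^2 + 2*v + 6
  coeff of dv: -12*u^3 - 12*u^2*v + 12*u^2 + 12*u*v + 2*u + 2*v
F^* omega = (8*u^3 - 28*u^2*v - 12*u^2 - 8*u*v^2 + 20*u*v - 8*u + 4*v^2 + 2*v + 6) du + (-12*u^3 - 12*u^2*v + 12*u^2 + 12*u*v + 2*u + 2*v) dv.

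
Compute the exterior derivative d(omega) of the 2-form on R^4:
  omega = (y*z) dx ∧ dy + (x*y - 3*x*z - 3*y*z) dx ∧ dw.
d(omega) = (y) dx ∧ dy ∧ dz + (-x + 3*z) dx ∧ dy ∧ dw + (3*x + 3*y) dx ∧ dz ∧ dw

For a 2-form omega = sum_{i<j} g_{ij} dx_i ∧ dx_j, the exterior derivative is
  d(omega) = sum_{i<j} d(g_{ij}) ∧ dx_i ∧ dx_j = sum_{i<j, k} (∂g_{ij}/∂x_k) dx_k ∧ dx_i ∧ dx_j.
Expand each term, using dx_k ∧ dx_i ∧ dx_j = sgn(permutation) dx_{(a)} ∧ dx_{(b)} ∧ dx_{(c)} with (a < b < c) sorted:
  d(y*z) includes (∂/∂z)(y*z) dz = (y) dz, which multiplied by dx ∧ dy gives (y) dx ∧ dy ∧ dz
  d(x*y - 3*x*z - 3*y*z) includes (∂/∂y)(x*y - 3*x*z - 3*y*z) dy = (x - 3*z) dy, which multiplied by dx ∧ dw gives (-x + 3*z) dx ∧ dy ∧ dw
  d(x*y - 3*x*z - 3*y*z) includes (∂/∂z)(x*y - 3*x*z - 3*y*z) dz = (-3*x - 3*y) dz, which multiplied by dx ∧ dw gives (3*x + 3*y) dx ∧ dz ∧ dw
Collecting like 3-forms: d(omega) = (y) dx ∧ dy ∧ dz + (-x + 3*z) dx ∧ dy ∧ dw + (3*x + 3*y) dx ∧ dz ∧ dw.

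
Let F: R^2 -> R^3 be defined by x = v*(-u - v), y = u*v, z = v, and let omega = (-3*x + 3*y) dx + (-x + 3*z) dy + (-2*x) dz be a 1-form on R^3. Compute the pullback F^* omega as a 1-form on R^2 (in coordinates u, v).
F^* omega = (v^2*(-5*u - 2*v + 3)) du + (v*(-5*u^2 - 14*u*v + 5*u - 6*v^2 + 2*v)) dv

Using F^*(f dg) = (f ∘ F) d(g ∘ F), substitute each coordinate x_i by F_i(u, v) in f_i, and replace dx_i by d F_i = (∂F_i/∂u) du + (∂F_i/∂v) dv.
  For the x component: f_1(F) = 3*v*(2*u + v); d F_1 = (-v) du + (-u - 2*v) dv
  For the y component: f_2(F) = v*(u + v + 3); d F_2 = (v) du + (u) dv
  For the z component: f_3(F) = 2*v*(u + v); d F_3 = (0) du + (1) dv
Combining and collecting du, dv coefficients:
  coeff of du: v^2*(-5*u - 2*v + 3)
  coeff of dv: v*(-5*u^2 - 14*u*v + 5*u - 6*v^2 + 2*v)
F^* omega = (v^2*(-5*u - 2*v + 3)) du + (v*(-5*u^2 - 14*u*v + 5*u - 6*v^2 + 2*v)) dv.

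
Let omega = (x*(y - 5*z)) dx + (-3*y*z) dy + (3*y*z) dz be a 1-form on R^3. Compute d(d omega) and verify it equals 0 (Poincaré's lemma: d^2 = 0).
d(d omega) = 0

Step 1: d omega = sum_{i<j} (∂f_j/∂x_i - ∂f_i/∂x_j) dx_i ∧ dx_j:
  coeff of dx ∧ dy: -x
  coeff of dx ∧ dz: 5*x
  coeff of dy ∧ dz: 3*y + 3*z
Step 2: Apply d again to each 2-form coefficient. The only possible 3-form in R^3 is dx ∧ dy ∧ dz, with coefficient
  ∂(coeff of dy∧dz)/∂x - ∂(coeff of dx∧dz)/∂y + ∂(coeff of dx∧dy)/∂z
  = ∂/∂x (3*y + 3*z) - ∂/∂y (5*x) + ∂/∂z (-x).
Each of these terms simplifies to sums of mixed partials that cancel in pairs. The result is 0 (by equality of mixed partials for smooth functions — Schwarz / Clairaut).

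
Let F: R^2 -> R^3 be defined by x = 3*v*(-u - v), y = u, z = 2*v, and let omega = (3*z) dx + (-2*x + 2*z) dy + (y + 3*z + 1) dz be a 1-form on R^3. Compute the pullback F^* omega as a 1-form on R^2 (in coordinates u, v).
F^* omega = (2*v*(3*u - 6*v + 2)) du + (-18*u*v + 2*u - 36*v^2 + 12*v + 2) dv

Using F^*(f dg) = (f ∘ F) d(g ∘ F), substitute each coordinate x_i by F_i(u, v) in f_i, and replace dx_i by d F_i = (∂F_i/∂u) du + (∂F_i/∂v) dv.
  For the x component: f_1(F) = 6*v; d F_1 = (-3*v) du + (-3*u - 6*v) dv
  For the y component: f_2(F) = 2*v*(3*u + 3*v + 2); d F_2 = (1) du + (0) dv
  For the z component: f_3(F) = u + 6*v + 1; d F_3 = (0) du + (2) dv
Combining and collecting du, dv coefficients:
  coeff of du: 2*v*(3*u - 6*v + 2)
  coeff of dv: -18*u*v + 2*u - 36*v^2 + 12*v + 2
F^* omega = (2*v*(3*u - 6*v + 2)) du + (-18*u*v + 2*u - 36*v^2 + 12*v + 2) dv.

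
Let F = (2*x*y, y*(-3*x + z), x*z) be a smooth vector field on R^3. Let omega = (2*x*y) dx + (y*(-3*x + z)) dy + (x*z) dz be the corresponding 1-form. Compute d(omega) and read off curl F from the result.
d(omega) = (-y) dy ∧ dz + (-z) dz ∧ dx + (-2*x - 3*y) dx ∧ dy; curl F = (-y, -z, -2*x - 3*y)

d omega = sum_{i<j} (∂f_j/∂x_i - ∂f_i/∂x_j) dx_i ∧ dx_j. Under the identification (dy ∧ dz, dz ∧ dx, dx ∧ dy) ↔ (e_x, e_y, e_z), the coefficients are exactly the components of curl F. Compute:
  ∂R/∂y - ∂Q/∂z = (0) - (y) = -y
  ∂P/∂z - ∂R/∂x = (0) - (z) = -z
  ∂Q/∂x - ∂P/∂y = (-3*y) - (2*x) = -2*x - 3*y.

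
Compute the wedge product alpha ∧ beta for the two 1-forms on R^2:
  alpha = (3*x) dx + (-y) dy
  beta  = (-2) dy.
alpha ∧ beta = (-6*x) dx ∧ dy

Distribute the wedge, using dx_i ∧ dx_j = -dx_j ∧ dx_i and dx_i ∧ dx_i = 0. For each pair (i, j) with i < j, the coefficient of dx_i ∧ dx_j in alpha ∧ beta is (alpha_i * beta_j - alpha_j * beta_i). Collecting: alpha ∧ beta = (-6*x) dx ∧ dy.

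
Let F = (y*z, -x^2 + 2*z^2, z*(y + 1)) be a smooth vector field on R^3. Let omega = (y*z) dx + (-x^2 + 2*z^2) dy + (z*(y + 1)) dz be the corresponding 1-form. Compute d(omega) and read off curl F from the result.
d(omega) = (-3*z) dy ∧ dz + (y) dz ∧ dx + (-2*x - z) dx ∧ dy; curl F = (-3*z, y, -2*x - z)

d omega = sum_{i<j} (∂f_j/∂x_i - ∂f_i/∂x_j) dx_i ∧ dx_j. Under the identification (dy ∧ dz, dz ∧ dx, dx ∧ dy) ↔ (e_x, e_y, e_z), the coefficients are exactly the components of curl F. Compute:
  ∂R/∂y - ∂Q/∂z = (z) - (4*z) = -3*z
  ∂P/∂z - ∂R/∂x = (y) - (0) = y
  ∂Q/∂x - ∂P/∂y = (-2*x) - (z) = -2*x - z.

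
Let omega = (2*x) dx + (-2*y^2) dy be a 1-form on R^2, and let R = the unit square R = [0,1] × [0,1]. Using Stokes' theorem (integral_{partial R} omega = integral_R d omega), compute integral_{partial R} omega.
integral_(partial R) omega = 0

Stokes: integral_partial_R omega = integral_R d omega with d omega = (∂Q/∂x - ∂P/∂y) dx ∧ dy.
  ∂Q/∂x = 0
  ∂P/∂y = 0
  integrand = ∂Q/∂x - ∂P/∂y = 0.
Integrating over R: integral_0^1 integral_0^1 (0) dx dy = 0.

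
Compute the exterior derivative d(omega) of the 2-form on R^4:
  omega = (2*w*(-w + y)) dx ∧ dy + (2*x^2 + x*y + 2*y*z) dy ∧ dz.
d(omega) = (-4*w + 2*y) dx ∧ dy ∧ dw + (4*x + y) dx ∧ dy ∧ dz

For a 2-form omega = sum_{i<j} g_{ij} dx_i ∧ dx_j, the exterior derivative is
  d(omega) = sum_{i<j} d(g_{ij}) ∧ dx_i ∧ dx_j = sum_{i<j, k} (∂g_{ij}/∂x_k) dx_k ∧ dx_i ∧ dx_j.
Expand each term, using dx_k ∧ dx_i ∧ dx_j = sgn(permutation) dx_{(a)} ∧ dx_{(b)} ∧ dx_{(c)} with (a < b < c) sorted:
  d(2*w*(-w + y)) includes (∂/∂w)(2*w*(-w + y)) dw = (-4*w + 2*y) dw, which multiplied by dx ∧ dy gives (-4*w + 2*y) dx ∧ dy ∧ dw
  d(2*x^2 + x*y + 2*y*z) includes (∂/∂x)(2*x^2 + x*y + 2*y*z) dx = (4*x + y) dx, which multiplied by dy ∧ dz gives (4*x + y) dx ∧ dy ∧ dz
Collecting like 3-forms: d(omega) = (-4*w + 2*y) dx ∧ dy ∧ dw + (4*x + y) dx ∧ dy ∧ dz.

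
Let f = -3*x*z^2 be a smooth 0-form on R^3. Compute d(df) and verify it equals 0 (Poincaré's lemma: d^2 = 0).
d(df) = 0

Step 1: df = sum_i (∂f/∂x_i) dx_i = (-3*z^2) dx + (0) dy + (-6*x*z) dz.
Step 2: Apply d again. Using the 1-form formula, the coefficient of dx ∧ dy in d(df) is ∂^2 f/∂x ∂y - ∂^2 f/∂y ∂x = (0) - (0) = 0 (equality of mixed partials for smooth f).
Similarly for dx ∧ dz and dy ∧ dz — all coefficients vanish. So d(df) = 0.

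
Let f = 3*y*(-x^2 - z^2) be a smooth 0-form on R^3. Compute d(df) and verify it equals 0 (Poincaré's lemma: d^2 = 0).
d(df) = 0

Step 1: df = sum_i (∂f/∂x_i) dx_i = (-6*x*y) dx + (-3*x^2 - 3*z^2) dy + (-6*y*z) dz.
Step 2: Apply d again. Using the 1-form formula, the coefficient of dx ∧ dy in d(df) is ∂^2 f/∂x ∂y - ∂^2 f/∂y ∂x = (-6*x) - (-6*x) = 0 (equality of mixed partials for smooth f).
Similarly for dx ∧ dz and dy ∧ dz — all coefficients vanish. So d(df) = 0.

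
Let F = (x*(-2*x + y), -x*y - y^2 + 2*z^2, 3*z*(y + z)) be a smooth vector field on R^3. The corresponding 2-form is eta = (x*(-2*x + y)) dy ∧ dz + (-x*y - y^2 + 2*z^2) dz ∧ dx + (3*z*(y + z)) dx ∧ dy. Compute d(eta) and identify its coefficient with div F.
d(eta) = (-5*x + 2*y + 6*z) dx ∧ dy ∧ dz; div F = -5*x + 2*y + 6*z

For a 2-form in R^3 of the form above, applying d gives a 3-form with coefficient ∂P/∂x + ∂Q/∂y + ∂R/∂z:
  ∂P/∂x = -4*x + y
  ∂Q/∂y = -x - 2*y
  ∂R/∂z = 3*y + 6*z
Sum = -5*x + 2*y + 6*z, which is exactly div F.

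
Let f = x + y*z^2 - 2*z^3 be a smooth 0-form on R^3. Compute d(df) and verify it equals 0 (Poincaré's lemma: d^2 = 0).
d(df) = 0

Step 1: df = sum_i (∂f/∂x_i) dx_i = (1) dx + (z^2) dy + (2*z*(y - 3*z)) dz.
Step 2: Apply d again. Using the 1-form formula, the coefficient of dx ∧ dy in d(df) is ∂^2 f/∂x ∂y - ∂^2 f/∂y ∂x = (0) - (0) = 0 (equality of mixed partials for smooth f).
Similarly for dx ∧ dz and dy ∧ dz — all coefficients vanish. So d(df) = 0.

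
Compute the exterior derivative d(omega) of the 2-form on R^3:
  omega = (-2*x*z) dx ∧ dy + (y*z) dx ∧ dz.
d(omega) = (-2*x - z) dx ∧ dy ∧ dz

For a 2-form omega = sum_{i<j} g_{ij} dx_i ∧ dx_j, the exterior derivative is
  d(omega) = sum_{i<j} d(g_{ij}) ∧ dx_i ∧ dx_j = sum_{i<j, k} (∂g_{ij}/∂x_k) dx_k ∧ dx_i ∧ dx_j.
Expand each term, using dx_k ∧ dx_i ∧ dx_j = sgn(permutation) dx_{(a)} ∧ dx_{(b)} ∧ dx_{(c)} with (a < b < c) sorted:
  d(-2*x*z) includes (∂/∂z)(-2*x*z) dz = (-2*x) dz, which multiplied by dx ∧ dy gives (-2*x) dx ∧ dy ∧ dz
  d(y*z) includes (∂/∂y)(y*z) dy = (z) dy, which multiplied by dx ∧ dz gives (-z) dx ∧ dy ∧ dz
Collecting like 3-forms: d(omega) = (-2*x - z) dx ∧ dy ∧ dz.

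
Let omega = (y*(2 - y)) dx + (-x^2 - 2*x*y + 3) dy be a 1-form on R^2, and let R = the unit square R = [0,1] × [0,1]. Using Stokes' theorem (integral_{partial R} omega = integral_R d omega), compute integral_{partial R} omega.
integral_(partial R) omega = -3

Stokes: integral_partial_R omega = integral_R d omega with d omega = (∂Q/∂x - ∂P/∂y) dx ∧ dy.
  ∂Q/∂x = -2*x - 2*y
  ∂P/∂y = 2 - 2*y
  integrand = ∂Q/∂x - ∂P/∂y = -2*x - 2.
Integrating over R: integral_0^1 integral_0^1 (-2*x - 2) dx dy = -3.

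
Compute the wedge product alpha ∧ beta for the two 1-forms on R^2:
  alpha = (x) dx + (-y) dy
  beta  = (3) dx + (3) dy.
alpha ∧ beta = (3*x + 3*y) dx ∧ dy

Distribute the wedge, using dx_i ∧ dx_j = -dx_j ∧ dx_i and dx_i ∧ dx_i = 0. For each pair (i, j) with i < j, the coefficient of dx_i ∧ dx_j in alpha ∧ beta is (alpha_i * beta_j - alpha_j * beta_i). Collecting: alpha ∧ beta = (3*x + 3*y) dx ∧ dy.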